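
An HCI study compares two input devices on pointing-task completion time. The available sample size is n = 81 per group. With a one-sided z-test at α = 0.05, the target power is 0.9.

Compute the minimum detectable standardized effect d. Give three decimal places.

Need Φ(δ − 1.645) = 0.9, so δ = 1.645 + 1.282 = 2.926.
δ = d·√(n/2) ⇒ d = δ/√(n/2) = 2.926/√(81/2) = 0.4598.

d ≈ 0.460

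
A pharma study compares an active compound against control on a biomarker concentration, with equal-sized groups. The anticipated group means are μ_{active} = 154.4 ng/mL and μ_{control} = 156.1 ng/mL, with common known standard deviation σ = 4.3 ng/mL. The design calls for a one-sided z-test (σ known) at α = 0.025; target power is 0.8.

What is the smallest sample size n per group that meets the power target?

Standardized effect: d = |μ_{active} − μ_{control}| / σ = |154.4 − 156.1| / 4.3 = 0.3953
For power 0.8 need Φ(δ − z_{0.025}) = 0.8, so δ = z_{0.025} + z_{0.20} = 1.960 + 0.842 = 2.802.
δ = d·√(n/2) ⇒ n = 2(δ/d)² = 2 × (2.802 / 0.3953)² = 100.43.
Rounding up, n = 101 per group.

n = 101 per group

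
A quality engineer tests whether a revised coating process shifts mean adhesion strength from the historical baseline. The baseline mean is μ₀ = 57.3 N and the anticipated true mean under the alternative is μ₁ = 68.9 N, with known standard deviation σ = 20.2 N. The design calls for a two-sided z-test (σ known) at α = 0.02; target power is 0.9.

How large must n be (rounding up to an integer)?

n = 40

Standardized effect: d = |μ₁ − μ₀| / σ = |68.9 − 57.3| / 20.2 = 0.5743
For power 0.9 need Φ(δ − z_{0.01}) = 0.9, so δ = z_{0.01} + z_{0.10} = 2.326 + 1.282 = 3.608.
(The Φ(−δ − z_{α/2}) term is vanishingly small for δ > 0 and is dropped in the standard sample-size formula.)
δ = d·√n ⇒ n = (δ/d)² = (3.608 / 0.5743)² = 39.47.
Round up to the next whole unit.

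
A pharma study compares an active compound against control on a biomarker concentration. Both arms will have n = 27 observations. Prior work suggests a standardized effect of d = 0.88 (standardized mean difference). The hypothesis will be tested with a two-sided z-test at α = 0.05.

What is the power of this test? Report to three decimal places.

Noncentrality parameter: λ = d·√(n/2) = 0.88 × √(27/2) = 3.2333
Two-sided α = 0.05 → critical value z_{0.025} = 1.960.
Power = Φ(λ − 1.960) + Φ(−λ − 1.960) = Φ(1.273) + Φ(-5.193) = 0.8986 + 0.0000 = 0.8986.

Power ≈ 0.899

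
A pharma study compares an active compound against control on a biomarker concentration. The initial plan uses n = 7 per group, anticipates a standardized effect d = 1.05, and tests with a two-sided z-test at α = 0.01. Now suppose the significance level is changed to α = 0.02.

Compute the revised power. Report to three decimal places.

δ = d·√(n/2) = 1.05 × √(7/2) = 1.9644 (unchanged). New critical value: z_{0.01} = 2.326.
Revised power = Φ(δ − 2.326) + Φ(−δ − 2.326) = Φ(-0.362) + Φ(-4.291) = 0.3587 + 0.0000 = 0.3587.

Power ≈ 0.359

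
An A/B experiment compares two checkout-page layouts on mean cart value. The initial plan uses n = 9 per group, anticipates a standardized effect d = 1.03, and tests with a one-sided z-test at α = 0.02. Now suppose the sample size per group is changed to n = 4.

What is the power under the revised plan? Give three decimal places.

With n = 4 per group: δ = d·√(n/2) = 1.03 × √(4/2) = 1.4566. Critical value z_{0.02} = 2.054.
Revised power = P(Z > 2.054 − δ) = Φ(-0.597) = 0.2752.

Power ≈ 0.275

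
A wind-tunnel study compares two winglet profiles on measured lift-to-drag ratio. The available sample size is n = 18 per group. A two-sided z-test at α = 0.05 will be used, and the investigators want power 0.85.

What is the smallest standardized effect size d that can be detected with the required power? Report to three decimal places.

d ≈ 0.999

Need Φ(δ − 1.960) = 0.85, so δ = 1.960 + 1.036 = 2.996.
(The second rejection-region term Φ(−δ − z_{α/2}) is negligible and dropped.)
δ = d·√(n/2) ⇒ d = δ/√(n/2) = 2.996/√(18/2) = 0.9988.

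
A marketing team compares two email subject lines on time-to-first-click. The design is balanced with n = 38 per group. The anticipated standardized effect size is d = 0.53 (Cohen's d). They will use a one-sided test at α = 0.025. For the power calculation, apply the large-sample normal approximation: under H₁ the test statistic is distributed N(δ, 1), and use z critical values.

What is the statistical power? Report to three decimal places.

Noncentrality parameter: λ = d·√(n/2) = 0.53 × √(38/2) = 2.3102
Critical value for a one-sided test at α = 0.025: z_α = 1.960.
Power = P(Z > 1.960 − λ) = Φ(0.350) = 0.6369.

Power ≈ 0.637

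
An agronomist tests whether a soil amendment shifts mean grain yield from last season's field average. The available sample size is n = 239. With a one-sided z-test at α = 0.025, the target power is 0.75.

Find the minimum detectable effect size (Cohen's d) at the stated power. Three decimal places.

d ≈ 0.170

Required noncentrality: δ = z_{0.025} + z_{0.25} = 1.960 + 0.674 = 2.634.
δ = d·√n ⇒ d = δ/√n = 2.634/√239 = 0.1704.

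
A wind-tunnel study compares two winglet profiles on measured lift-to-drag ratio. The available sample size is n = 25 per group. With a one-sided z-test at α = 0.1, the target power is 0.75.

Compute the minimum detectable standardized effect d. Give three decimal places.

d ≈ 0.553

Required noncentrality: δ = z_{0.1} + z_{0.25} = 1.282 + 0.674 = 1.956.
δ = d·√(n/2) ⇒ d = δ/√(n/2) = 1.956/√(25/2) = 0.5533.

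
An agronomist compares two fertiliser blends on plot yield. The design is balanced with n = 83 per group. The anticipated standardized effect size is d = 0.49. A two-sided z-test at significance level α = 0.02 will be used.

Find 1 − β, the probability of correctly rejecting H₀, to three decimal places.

Noncentrality parameter: δ = d·√(n/2) = 0.49 × √(83/2) = 3.1566
Critical value for a two-sided test at α = 0.02: z_{α/2} = 2.326.
Power = Φ(δ − 2.326) + Φ(−δ − 2.326) = Φ(0.830) + Φ(-5.483) = 0.7968 + 0.0000 = 0.7968.

Power ≈ 0.797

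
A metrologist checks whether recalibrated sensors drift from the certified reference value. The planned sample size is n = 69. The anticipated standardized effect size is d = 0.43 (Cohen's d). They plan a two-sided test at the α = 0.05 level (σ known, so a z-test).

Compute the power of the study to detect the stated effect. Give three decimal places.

Noncentrality parameter: δ = d·√n = 0.43 × √69 = 3.5718
Critical value for a two-sided test at α = 0.05: z_{α/2} = 1.960.
Power = Φ(δ − 1.960) + Φ(−δ − 1.960) = Φ(1.612) + Φ(-5.532) = 0.9465 + 0.0000 = 0.9465.

Power ≈ 0.947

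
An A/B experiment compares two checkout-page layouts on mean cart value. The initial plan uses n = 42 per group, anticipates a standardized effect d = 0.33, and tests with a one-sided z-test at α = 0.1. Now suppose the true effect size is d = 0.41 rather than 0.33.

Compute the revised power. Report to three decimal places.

Power ≈ 0.725

With d = 0.41: δ = d·√(n/2) = 0.41 × √(42/2) = 1.8789. Critical value z_{0.1} = 1.282.
Revised power = P(Z > 1.282 − δ) = Φ(0.597) = 0.7248.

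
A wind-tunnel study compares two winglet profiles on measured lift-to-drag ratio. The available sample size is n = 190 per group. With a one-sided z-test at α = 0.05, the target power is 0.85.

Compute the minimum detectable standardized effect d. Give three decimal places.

Required noncentrality: δ = z_{0.05} + z_{0.15} = 1.645 + 1.036 = 2.681.
δ = d·√(n/2) ⇒ d = δ/√(n/2) = 2.681/√(190/2) = 0.2751.

d ≈ 0.275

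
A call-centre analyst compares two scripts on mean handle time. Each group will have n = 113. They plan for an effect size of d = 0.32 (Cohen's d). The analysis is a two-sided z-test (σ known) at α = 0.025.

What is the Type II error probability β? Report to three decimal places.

β ≈ 0.435

Noncentrality parameter: δ = d·√(n/2) = 0.32 × √(113/2) = 2.4053
Two-sided α = 0.025 → critical value z_{0.0125} = 2.241.
Power = Φ(δ − 2.241) + Φ(−δ − 2.241) = Φ(0.164) + Φ(-4.647) = 0.5651 + 0.0000 = 0.5651.
Type II error: β = 1 − power = 1 − 0.5651 = 0.4349.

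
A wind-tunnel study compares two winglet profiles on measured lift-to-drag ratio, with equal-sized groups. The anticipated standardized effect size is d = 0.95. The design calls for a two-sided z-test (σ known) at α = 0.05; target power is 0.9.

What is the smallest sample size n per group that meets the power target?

n = 24 per group

Set Φ(δ − 1.960) = 0.9; then δ − 1.960 = Φ⁻¹(0.9) = 1.282, giving δ = 3.242.
(Ignoring the negligible lower-tail rejection probability gives the usual closed-form inversion.)
δ = d·√(n/2) ⇒ n = 2(δ/d)² = 2 × (3.242 / 0.95)² = 23.29.
Round up to the next whole unit.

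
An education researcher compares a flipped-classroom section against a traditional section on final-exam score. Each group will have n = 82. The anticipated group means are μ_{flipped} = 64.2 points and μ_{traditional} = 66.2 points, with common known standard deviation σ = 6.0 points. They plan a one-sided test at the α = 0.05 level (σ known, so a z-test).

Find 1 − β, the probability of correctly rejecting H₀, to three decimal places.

Power ≈ 0.688

Standardized effect: d = |μ_{flipped} − μ_{traditional}| / σ = |64.2 − 66.2| / 6.0 = 0.3333
Noncentrality parameter: δ = d·√(n/2) = 0.3333 × √(82/2) = 2.1344
Critical value for a one-sided test at α = 0.05: z_α = 1.645.
Power = P(Z > 1.645 − δ) = Φ(0.490) = 0.6878.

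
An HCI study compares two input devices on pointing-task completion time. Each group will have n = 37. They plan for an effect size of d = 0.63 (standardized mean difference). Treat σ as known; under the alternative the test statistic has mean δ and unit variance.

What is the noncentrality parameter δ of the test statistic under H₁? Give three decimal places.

δ ≈ 2.710

The noncentrality parameter scales effect size by the design's sample-size factor: δ = d·√(n/2) = 0.63 × √(37/2) = 2.7097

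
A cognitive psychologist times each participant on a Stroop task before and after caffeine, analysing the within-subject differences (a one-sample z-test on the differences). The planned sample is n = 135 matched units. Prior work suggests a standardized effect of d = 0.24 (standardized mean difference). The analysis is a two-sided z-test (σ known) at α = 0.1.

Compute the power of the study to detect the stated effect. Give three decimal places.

Noncentrality parameter: δ = d·√n = 0.24 × √135 = 2.7885
Two-sided α = 0.1 → critical value z_{0.05} = 1.645.
Power = Φ(δ − 1.645) + Φ(−δ − 1.645) = Φ(1.144) + Φ(-4.433) = 0.8736 + 0.0000 = 0.8736.

Power ≈ 0.874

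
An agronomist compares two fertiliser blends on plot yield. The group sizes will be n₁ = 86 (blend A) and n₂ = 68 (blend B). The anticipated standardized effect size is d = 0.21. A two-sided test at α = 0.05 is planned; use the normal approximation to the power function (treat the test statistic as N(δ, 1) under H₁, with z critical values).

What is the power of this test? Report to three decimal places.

Noncentrality parameter: δ = d / √(1/n₁ + 1/n₂) = 0.21 / √(1/86 + 1/68) = 1.2941
Two-sided α = 0.05 → critical value z_{0.025} = 1.960.
Power = Φ(δ − 1.960) + Φ(−δ − 1.960) = Φ(-0.666) + Φ(-3.254) = 0.2527 + 0.0006 = 0.2533.

Power ≈ 0.253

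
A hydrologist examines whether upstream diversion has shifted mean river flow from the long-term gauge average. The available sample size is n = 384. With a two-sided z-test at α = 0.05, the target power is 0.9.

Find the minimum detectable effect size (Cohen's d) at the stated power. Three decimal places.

d ≈ 0.165

Need Φ(δ − 1.960) = 0.9, so δ = 1.960 + 1.282 = 3.242.
(The second rejection-region term Φ(−δ − z_{α/2}) is negligible and dropped.)
δ = d·√n ⇒ d = δ/√n = 3.242/√384 = 0.1654.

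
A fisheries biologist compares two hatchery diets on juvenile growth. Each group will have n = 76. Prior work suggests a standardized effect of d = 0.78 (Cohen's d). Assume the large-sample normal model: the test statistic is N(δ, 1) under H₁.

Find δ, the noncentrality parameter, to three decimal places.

δ ≈ 4.808

The noncentrality parameter scales effect size by the design's sample-size factor: δ = d·√(n/2) = 0.78 × √(76/2) = 4.8082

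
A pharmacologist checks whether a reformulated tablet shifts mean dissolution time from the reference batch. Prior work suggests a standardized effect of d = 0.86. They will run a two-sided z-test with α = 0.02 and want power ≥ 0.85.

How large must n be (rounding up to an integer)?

n = 16

Set Φ(δ − 2.326) = 0.85; then δ − 2.326 = Φ⁻¹(0.85) = 1.036, giving δ = 3.363.
(The Φ(−δ − z_{α/2}) term is vanishingly small for δ > 0 and is dropped in the standard sample-size formula.)
δ = d·√n ⇒ n = (δ/d)² = (3.363 / 0.86)² = 15.29.
Rounding up, n = 16.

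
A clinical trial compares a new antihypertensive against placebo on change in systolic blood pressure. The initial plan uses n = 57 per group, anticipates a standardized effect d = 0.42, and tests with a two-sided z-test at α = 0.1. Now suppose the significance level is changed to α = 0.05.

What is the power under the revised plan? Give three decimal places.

δ = d·√(n/2) = 0.42 × √(57/2) = 2.2422 (unchanged). New critical value: z_{0.025} = 1.960.
Revised power = Φ(δ − 1.960) + Φ(−δ − 1.960) = Φ(0.282) + Φ(-4.202) = 0.6111 + 0.0000 = 0.6111.

Power ≈ 0.611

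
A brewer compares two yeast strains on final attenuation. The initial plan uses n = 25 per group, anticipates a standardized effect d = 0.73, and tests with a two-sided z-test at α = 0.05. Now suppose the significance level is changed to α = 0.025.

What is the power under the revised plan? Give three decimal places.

δ = d·√(n/2) = 0.73 × √(25/2) = 2.5809 (unchanged). New critical value: z_{0.0125} = 2.241.
Revised power = Φ(δ − 2.241) + Φ(−δ − 2.241) = Φ(0.340) + Φ(-4.822) = 0.6329 + 0.0000 = 0.6329.

Power ≈ 0.633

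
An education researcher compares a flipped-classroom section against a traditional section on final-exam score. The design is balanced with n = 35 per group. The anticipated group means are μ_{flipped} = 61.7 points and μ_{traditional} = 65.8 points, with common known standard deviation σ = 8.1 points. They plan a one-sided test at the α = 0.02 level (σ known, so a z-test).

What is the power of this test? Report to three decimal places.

Standardized effect: d = |μ_{flipped} − μ_{traditional}| / σ = |61.7 − 65.8| / 8.1 = 0.5062
Noncentrality parameter: δ = d·√(n/2) = 0.5062 × √(35/2) = 2.1175
One-sided α = 0.02 → critical value z_{0.02} = 2.054.
Power = Φ(δ − 2.054) = Φ(0.064) = 0.5254.

Power ≈ 0.525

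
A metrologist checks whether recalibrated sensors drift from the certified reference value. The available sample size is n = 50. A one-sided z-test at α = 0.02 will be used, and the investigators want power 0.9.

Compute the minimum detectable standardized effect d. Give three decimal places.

d ≈ 0.472

Need Φ(δ − 2.054) = 0.9, so δ = 2.054 + 1.282 = 3.335.
δ = d·√n ⇒ d = δ/√n = 3.335/√50 = 0.4717.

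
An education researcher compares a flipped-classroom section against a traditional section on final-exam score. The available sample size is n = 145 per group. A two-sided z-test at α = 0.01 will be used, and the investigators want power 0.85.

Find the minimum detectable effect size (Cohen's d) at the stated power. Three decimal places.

d ≈ 0.424

Need Φ(δ − 2.576) = 0.85, so δ = 2.576 + 1.036 = 3.612.
(The second rejection-region term Φ(−δ − z_{α/2}) is negligible and dropped.)
δ = d·√(n/2) ⇒ d = δ/√(n/2) = 3.612/√(145/2) = 0.4242.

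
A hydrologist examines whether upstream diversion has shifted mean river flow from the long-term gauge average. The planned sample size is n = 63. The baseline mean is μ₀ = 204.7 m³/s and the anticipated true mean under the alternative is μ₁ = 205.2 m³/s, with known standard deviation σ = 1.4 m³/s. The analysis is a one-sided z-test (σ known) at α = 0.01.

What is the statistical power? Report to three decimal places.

Power ≈ 0.694

Standardized effect: d = |μ₁ − μ₀| / σ = |205.2 − 204.7| / 1.4 = 0.3571
Noncentrality parameter: δ = d·√n = 0.3571 × √63 = 2.8347
One-sided α = 0.01 → critical value z_{0.01} = 2.326.
Power = P(Z > 2.326 − δ) = Φ(0.508) = 0.6944.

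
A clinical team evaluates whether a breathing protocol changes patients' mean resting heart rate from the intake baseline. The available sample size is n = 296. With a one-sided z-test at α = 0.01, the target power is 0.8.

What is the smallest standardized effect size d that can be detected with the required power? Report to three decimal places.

Need Φ(δ − 2.326) = 0.8, so δ = 2.326 + 0.842 = 3.168.
δ = d·√n ⇒ d = δ/√n = 3.168/√296 = 0.1841.

d ≈ 0.184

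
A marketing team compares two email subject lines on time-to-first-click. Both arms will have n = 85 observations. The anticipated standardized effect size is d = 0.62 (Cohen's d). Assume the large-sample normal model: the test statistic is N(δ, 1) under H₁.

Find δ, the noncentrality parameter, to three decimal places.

δ ≈ 4.042

δ = d·√(n/2) = 0.62 × √(85/2) = 4.0419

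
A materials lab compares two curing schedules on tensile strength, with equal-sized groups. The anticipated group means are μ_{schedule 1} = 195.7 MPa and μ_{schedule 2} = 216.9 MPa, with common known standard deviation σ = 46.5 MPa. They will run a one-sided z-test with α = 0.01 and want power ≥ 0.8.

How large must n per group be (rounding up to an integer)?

n = 97 per group

Standardized effect: d = |μ_{schedule 1} − μ_{schedule 2}| / σ = |195.7 − 216.9| / 46.5 = 0.4559
Set Φ(δ − 2.326) = 0.8; then δ − 2.326 = Φ⁻¹(0.8) = 0.842, giving δ = 3.168.
δ = d·√(n/2) ⇒ n = 2(δ/d)² = 2 × (3.168 / 0.4559)² = 96.57.
Round up to the next whole unit.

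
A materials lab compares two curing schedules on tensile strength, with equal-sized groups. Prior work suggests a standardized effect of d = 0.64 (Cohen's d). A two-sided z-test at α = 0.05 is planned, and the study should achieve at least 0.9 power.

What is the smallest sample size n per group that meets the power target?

Set Φ(δ − 1.960) = 0.9; then δ − 1.960 = Φ⁻¹(0.9) = 1.282, giving δ = 3.242.
(For δ > 0 the lower-tail rejection region contributes negligibly to power, so the one-term inversion is standard.)
δ = d·√(n/2) ⇒ n = 2(δ/d)² = 2 × (3.242 / 0.64)² = 51.31.
Round up to the next whole unit.

n = 52 per group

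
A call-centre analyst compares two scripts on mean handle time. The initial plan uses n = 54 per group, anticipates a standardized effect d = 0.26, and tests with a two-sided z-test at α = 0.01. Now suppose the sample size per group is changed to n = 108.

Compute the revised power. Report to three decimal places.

Power ≈ 0.253

With n = 108 per group: δ = d·√(n/2) = 0.26 × √(108/2) = 1.9106. Critical value z_{0.005} = 2.576.
Revised power = Φ(δ − 2.576) + Φ(−δ − 2.576) = Φ(-0.665) + Φ(-4.486) = 0.2530 + 0.0000 = 0.2530.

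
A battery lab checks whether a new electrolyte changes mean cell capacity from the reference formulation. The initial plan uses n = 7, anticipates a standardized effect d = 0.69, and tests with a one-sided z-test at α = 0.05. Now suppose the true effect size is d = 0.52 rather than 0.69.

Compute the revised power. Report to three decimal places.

With d = 0.52: δ = d·√n = 0.52 × √7 = 1.3758. Critical value z_{0.05} = 1.645.
Revised power = P(Z > 1.645 − δ) = Φ(-0.269) = 0.3939.

Power ≈ 0.394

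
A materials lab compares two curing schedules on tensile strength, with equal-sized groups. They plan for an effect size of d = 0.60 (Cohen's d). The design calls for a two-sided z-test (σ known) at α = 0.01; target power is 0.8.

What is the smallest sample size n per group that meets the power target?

Set Φ(δ − 2.576) = 0.8; then δ − 2.576 = Φ⁻¹(0.8) = 0.842, giving δ = 3.417.
(For δ > 0 the lower-tail rejection region contributes negligibly to power, so the one-term inversion is standard.)
δ = d·√(n/2) ⇒ n = 2(δ/d)² = 2 × (3.417 / 0.60)² = 64.88.
Rounding up, n = 65 per group.

n = 65 per group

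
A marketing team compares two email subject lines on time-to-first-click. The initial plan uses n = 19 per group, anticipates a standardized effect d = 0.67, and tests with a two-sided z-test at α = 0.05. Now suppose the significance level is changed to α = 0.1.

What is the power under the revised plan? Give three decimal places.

Power ≈ 0.663

δ = d·√(n/2) = 0.67 × √(19/2) = 2.0651 (unchanged). New critical value: z_{0.05} = 1.645.
Revised power = Φ(δ − 1.645) + Φ(−δ − 1.645) = Φ(0.420) + Φ(-3.710) = 0.6628 + 0.0001 = 0.6629.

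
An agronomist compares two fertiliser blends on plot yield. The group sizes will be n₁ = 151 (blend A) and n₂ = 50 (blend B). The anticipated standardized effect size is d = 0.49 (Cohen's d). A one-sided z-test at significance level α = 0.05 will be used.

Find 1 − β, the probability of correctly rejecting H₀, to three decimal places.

Power ≈ 0.913

Noncentrality parameter: δ = d / √(1/n₁ + 1/n₂) = 0.49 / √(1/151 + 1/50) = 3.0031
Critical value for a one-sided test at α = 0.05: z_α = 1.645.
Power = P(Z > 1.645 − δ) = Φ(1.358) = 0.9128.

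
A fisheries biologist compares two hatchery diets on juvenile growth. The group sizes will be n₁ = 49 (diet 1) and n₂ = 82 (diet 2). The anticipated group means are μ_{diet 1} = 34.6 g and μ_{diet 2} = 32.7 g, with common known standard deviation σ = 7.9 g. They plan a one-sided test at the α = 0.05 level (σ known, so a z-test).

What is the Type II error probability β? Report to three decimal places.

β ≈ 0.623

Standardized effect: d = |μ_{diet 1} − μ_{diet 2}| / σ = |34.6 − 32.7| / 7.9 = 0.2405
Noncentrality parameter: δ = d / √(1/n₁ + 1/n₂) = 0.2405 / √(1/49 + 1/82) = 1.3320
One-sided α = 0.05 → critical value z_{0.05} = 1.645.
Power = Φ(δ − 1.645) = Φ(-0.313) = 0.3772.
Type II error: β = 1 − power = 1 − 0.3772 = 0.6228.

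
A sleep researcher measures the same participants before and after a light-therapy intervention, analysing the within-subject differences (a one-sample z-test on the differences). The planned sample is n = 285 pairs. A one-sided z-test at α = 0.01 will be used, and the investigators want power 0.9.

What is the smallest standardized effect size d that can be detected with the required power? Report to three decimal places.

d ≈ 0.214

Required noncentrality: δ = z_{0.01} + z_{0.10} = 2.326 + 1.282 = 3.608.
δ = d·√n ⇒ d = δ/√n = 3.608/√285 = 0.2137.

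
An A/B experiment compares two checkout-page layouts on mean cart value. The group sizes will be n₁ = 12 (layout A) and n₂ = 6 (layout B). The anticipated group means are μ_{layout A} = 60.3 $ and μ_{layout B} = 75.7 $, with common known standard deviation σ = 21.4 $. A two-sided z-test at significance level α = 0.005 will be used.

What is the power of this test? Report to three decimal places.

Standardized effect: d = |μ_{layout A} − μ_{layout B}| / σ = |60.3 − 75.7| / 21.4 = 0.7196
Noncentrality parameter: δ = d / √(1/n₁ + 1/n₂) = 0.7196 / √(1/12 + 1/6) = 1.4393
Two-sided α = 0.005 → critical value z_{0.0025} = 2.807.
Power = Φ(δ − 2.807) + Φ(−δ − 2.807) = Φ(-1.368) + Φ(-4.246) = 0.0857 + 0.0000 = 0.0857.

Power ≈ 0.086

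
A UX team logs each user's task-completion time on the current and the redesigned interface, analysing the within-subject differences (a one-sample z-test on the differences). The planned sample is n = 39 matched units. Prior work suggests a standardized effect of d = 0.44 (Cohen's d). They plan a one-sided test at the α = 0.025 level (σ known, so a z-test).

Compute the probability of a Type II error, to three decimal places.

Noncentrality parameter: δ = d·√n = 0.44 × √39 = 2.7478
One-sided α = 0.025 → critical value z_{0.025} = 1.960.
Power = P(Z > 1.960 − δ) = Φ(0.788) = 0.7846.
Type II error: β = 1 − power = 1 − 0.7846 = 0.2154.

β ≈ 0.215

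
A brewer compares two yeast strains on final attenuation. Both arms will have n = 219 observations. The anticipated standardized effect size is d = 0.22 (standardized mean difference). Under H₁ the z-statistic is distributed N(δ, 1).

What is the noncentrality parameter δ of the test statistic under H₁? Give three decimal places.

δ ≈ 2.302

δ = d·√(n/2) = 0.22 × √(219/2) = 2.3021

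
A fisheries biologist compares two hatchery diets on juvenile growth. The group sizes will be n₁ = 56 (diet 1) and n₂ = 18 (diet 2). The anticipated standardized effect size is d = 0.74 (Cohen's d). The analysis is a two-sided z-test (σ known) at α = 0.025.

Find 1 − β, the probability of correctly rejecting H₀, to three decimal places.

Power ≈ 0.688

Noncentrality parameter: δ = d / √(1/n₁ + 1/n₂) = 0.74 / √(1/56 + 1/18) = 2.7312
Critical value for a two-sided test at α = 0.025: z_{α/2} = 2.241.
Power = Φ(δ − 2.241) + Φ(−δ − 2.241) = Φ(0.490) + Φ(-4.973) = 0.6878 + 0.0000 = 0.6878.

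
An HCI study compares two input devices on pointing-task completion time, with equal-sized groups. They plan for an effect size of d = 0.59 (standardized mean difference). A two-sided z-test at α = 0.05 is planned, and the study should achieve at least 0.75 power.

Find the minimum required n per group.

Set Φ(δ − 1.960) = 0.75; then δ − 1.960 = Φ⁻¹(0.75) = 0.674, giving δ = 2.634.
(The Φ(−δ − z_{α/2}) term is vanishingly small for δ > 0 and is dropped in the standard sample-size formula.)
δ = d·√(n/2) ⇒ n = 2(δ/d)² = 2 × (2.634 / 0.59)² = 39.88.
Rounding up, n = 40 per group.

n = 40 per group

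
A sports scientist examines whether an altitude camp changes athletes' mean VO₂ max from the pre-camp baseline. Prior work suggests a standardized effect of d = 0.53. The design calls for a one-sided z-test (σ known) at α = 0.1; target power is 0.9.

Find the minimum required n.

For power 0.9 need Φ(δ − z_{0.1}) = 0.9, so δ = z_{0.1} + z_{0.10} = 1.282 + 1.282 = 2.563.
δ = d·√n ⇒ n = (δ/d)² = (2.563 / 0.53)² = 23.39.
Round up to the next whole unit.

n = 24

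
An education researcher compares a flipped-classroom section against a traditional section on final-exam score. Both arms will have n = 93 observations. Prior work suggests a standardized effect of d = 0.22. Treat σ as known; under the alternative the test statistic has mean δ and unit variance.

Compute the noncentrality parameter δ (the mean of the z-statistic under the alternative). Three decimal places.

δ = d·√(n/2) = 0.22 × √(93/2) = 1.5002

δ ≈ 1.500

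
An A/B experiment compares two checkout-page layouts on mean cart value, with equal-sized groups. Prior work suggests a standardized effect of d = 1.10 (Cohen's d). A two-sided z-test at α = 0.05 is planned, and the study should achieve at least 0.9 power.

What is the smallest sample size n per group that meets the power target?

n = 18 per group

Set Φ(δ − 1.960) = 0.9; then δ − 1.960 = Φ⁻¹(0.9) = 1.282, giving δ = 3.242.
(For δ > 0 the lower-tail rejection region contributes negligibly to power, so the one-term inversion is standard.)
δ = d·√(n/2) ⇒ n = 2(δ/d)² = 2 × (3.242 / 1.10)² = 17.37.
Rounding up, n = 18 per group.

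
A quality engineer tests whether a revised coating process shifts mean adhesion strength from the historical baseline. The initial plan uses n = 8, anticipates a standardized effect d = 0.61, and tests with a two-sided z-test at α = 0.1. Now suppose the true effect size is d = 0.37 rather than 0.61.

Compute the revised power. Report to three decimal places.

With d = 0.37: δ = d·√n = 0.37 × √8 = 1.0465. Critical value z_{0.05} = 1.645.
Revised power = Φ(δ − 1.645) + Φ(−δ − 1.645) = Φ(-0.598) + Φ(-2.691) = 0.2748 + 0.0036 = 0.2784.

Power ≈ 0.278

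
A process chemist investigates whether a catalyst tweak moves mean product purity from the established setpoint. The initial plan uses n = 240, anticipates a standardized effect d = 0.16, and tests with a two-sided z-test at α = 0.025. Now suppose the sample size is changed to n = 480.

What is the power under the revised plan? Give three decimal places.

With n = 480: δ = d·√n = 0.16 × √480 = 3.5054. Critical value z_{0.0125} = 2.241.
Revised power = Φ(δ − 2.241) + Φ(−δ − 2.241) = Φ(1.264) + Φ(-5.747) = 0.8969 + 0.0000 = 0.8969.

Power ≈ 0.897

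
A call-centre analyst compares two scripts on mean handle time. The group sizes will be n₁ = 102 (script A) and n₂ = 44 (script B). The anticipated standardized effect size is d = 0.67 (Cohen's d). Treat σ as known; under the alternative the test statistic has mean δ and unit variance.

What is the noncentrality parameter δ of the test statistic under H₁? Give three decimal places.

δ ≈ 3.715

The noncentrality parameter scales effect size by the design's sample-size factor: δ = d / √(1/n₁ + 1/n₂) = 0.67 / √(1/102 + 1/44) = 3.7147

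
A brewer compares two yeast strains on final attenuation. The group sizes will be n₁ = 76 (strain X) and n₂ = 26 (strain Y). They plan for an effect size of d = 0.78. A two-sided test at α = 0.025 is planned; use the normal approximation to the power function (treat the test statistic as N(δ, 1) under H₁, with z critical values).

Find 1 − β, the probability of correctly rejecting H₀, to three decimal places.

Power ≈ 0.883

Noncentrality parameter: δ = d / √(1/n₁ + 1/n₂) = 0.78 / √(1/76 + 1/26) = 3.4331
Two-sided α = 0.025 → critical value z_{0.0125} = 2.241.
Power = Φ(δ − 2.241) + Φ(−δ − 2.241) = Φ(1.192) + Φ(-5.675) = 0.8833 + 0.0000 = 0.8833.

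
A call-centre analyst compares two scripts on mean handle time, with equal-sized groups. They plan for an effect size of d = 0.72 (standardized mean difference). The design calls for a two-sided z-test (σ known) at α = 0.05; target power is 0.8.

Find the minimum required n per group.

n = 31 per group

For power 0.8 need Φ(δ − z_{0.025}) = 0.8, so δ = z_{0.025} + z_{0.20} = 1.960 + 0.842 = 2.802.
(Ignoring the negligible lower-tail rejection probability gives the usual closed-form inversion.)
δ = d·√(n/2) ⇒ n = 2(δ/d)² = 2 × (2.802 / 0.72)² = 30.28.
Rounding up, n = 31 per group.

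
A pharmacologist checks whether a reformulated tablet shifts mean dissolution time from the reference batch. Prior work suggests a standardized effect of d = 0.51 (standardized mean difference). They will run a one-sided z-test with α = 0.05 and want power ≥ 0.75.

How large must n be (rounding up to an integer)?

For power 0.75 need Φ(δ − z_{0.05}) = 0.75, so δ = z_{0.05} + z_{0.25} = 1.645 + 0.674 = 2.319.
δ = d·√n ⇒ n = (δ/d)² = (2.319 / 0.51)² = 20.68.
Round up to the next whole unit.

n = 21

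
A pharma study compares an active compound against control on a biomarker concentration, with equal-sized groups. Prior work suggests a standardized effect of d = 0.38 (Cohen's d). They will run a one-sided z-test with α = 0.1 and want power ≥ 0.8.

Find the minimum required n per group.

Set Φ(δ − 1.282) = 0.8; then δ − 1.282 = Φ⁻¹(0.8) = 0.842, giving δ = 2.123.
δ = d·√(n/2) ⇒ n = 2(δ/d)² = 2 × (2.123 / 0.38)² = 62.44.
Rounding up, n = 63 per group.

n = 63 per group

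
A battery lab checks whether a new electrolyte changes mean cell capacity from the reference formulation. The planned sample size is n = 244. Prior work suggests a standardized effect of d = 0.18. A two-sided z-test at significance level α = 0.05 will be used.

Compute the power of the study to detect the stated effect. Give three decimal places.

Noncentrality parameter: δ = d·√n = 0.18 × √244 = 2.8117
Two-sided α = 0.05 → critical value z_{0.025} = 1.960.
Power = Φ(δ − 1.960) + Φ(−δ − 1.960) = Φ(0.852) + Φ(-4.772) = 0.8028 + 0.0000 = 0.8028.

Power ≈ 0.803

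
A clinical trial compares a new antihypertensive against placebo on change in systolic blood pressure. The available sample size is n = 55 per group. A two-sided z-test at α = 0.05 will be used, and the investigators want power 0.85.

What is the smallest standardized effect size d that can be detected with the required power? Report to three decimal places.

d ≈ 0.571

Required noncentrality: δ = z_{0.025} + z_{0.15} = 1.960 + 1.036 = 2.996.
(Lower-tail contribution to power is negligible for δ > 0.)
δ = d·√(n/2) ⇒ d = δ/√(n/2) = 2.996/√(55/2) = 0.5714.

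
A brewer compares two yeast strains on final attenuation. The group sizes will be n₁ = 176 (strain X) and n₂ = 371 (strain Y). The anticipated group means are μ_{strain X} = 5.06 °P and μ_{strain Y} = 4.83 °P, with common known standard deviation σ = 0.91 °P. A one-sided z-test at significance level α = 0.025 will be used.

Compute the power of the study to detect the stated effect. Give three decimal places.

Power ≈ 0.789

Standardized effect: d = |μ_{strain X} − μ_{strain Y}| / σ = |5.06 − 4.83| / 0.91 = 0.2527
Noncentrality parameter: δ = d / √(1/n₁ + 1/n₂) = 0.2527 / √(1/176 + 1/371) = 2.7614
One-sided α = 0.025 → critical value z_{0.025} = 1.960.
Power = P(Z > 1.960 − δ) = Φ(0.801) = 0.7886.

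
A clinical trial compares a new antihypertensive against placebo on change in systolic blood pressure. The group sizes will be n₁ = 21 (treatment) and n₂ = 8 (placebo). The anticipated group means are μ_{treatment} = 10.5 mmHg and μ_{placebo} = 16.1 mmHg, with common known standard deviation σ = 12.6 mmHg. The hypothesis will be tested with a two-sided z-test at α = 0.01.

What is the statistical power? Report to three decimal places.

Power ≈ 0.066

Standardized effect: d = |μ_{treatment} − μ_{placebo}| / σ = |10.5 − 16.1| / 12.6 = 0.4444
Noncentrality parameter: δ = d / √(1/n₁ + 1/n₂) = 0.4444 / √(1/21 + 1/8) = 1.0697
Two-sided α = 0.01 → critical value z_{0.005} = 2.576.
Power = Φ(δ − 2.576) + Φ(−δ − 2.576) = Φ(-1.506) + Φ(-3.646) = 0.0660 + 0.0001 = 0.0662.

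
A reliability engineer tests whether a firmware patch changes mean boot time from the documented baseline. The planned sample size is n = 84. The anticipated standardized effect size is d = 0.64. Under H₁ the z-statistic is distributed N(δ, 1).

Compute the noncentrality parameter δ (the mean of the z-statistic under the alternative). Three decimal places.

The noncentrality parameter scales effect size by the design's sample-size factor: δ = d·√n = 0.64 × √84 = 5.8657

δ ≈ 5.866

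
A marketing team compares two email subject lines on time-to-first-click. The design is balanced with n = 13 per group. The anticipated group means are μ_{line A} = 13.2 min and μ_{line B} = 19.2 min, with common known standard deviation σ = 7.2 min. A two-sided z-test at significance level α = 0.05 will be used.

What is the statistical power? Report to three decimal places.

Power ≈ 0.565

Standardized effect: d = |μ_{line A} − μ_{line B}| / σ = |13.2 − 19.2| / 7.2 = 0.8333
Noncentrality parameter: δ = d·√(n/2) = 0.8333 × √(13/2) = 2.1246
Critical value for a two-sided test at α = 0.05: z_{α/2} = 1.960.
Power = Φ(δ − 1.960) + Φ(−δ − 1.960) = Φ(0.165) + Φ(-4.085) = 0.5654 + 0.0000 = 0.5654.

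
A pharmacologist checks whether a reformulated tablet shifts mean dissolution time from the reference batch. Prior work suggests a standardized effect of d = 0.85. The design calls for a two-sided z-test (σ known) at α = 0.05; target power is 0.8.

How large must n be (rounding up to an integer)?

Set Φ(δ − 1.960) = 0.8; then δ − 1.960 = Φ⁻¹(0.8) = 0.842, giving δ = 2.802.
(The Φ(−δ − z_{α/2}) term is vanishingly small for δ > 0 and is dropped in the standard sample-size formula.)
δ = d·√n ⇒ n = (δ/d)² = (2.802 / 0.85)² = 10.86.
Round up to the next whole unit.

n = 11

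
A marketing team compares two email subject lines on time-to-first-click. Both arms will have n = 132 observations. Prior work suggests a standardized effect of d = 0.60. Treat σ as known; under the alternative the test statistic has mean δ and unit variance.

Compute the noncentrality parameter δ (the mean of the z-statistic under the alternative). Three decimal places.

δ = d·√(n/2) = 0.60 × √(132/2) = 4.8744

δ ≈ 4.874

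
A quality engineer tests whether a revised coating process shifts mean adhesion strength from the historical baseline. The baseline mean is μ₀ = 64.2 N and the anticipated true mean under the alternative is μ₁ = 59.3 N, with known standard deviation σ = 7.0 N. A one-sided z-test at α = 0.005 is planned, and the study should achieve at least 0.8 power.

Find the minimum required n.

Standardized effect: d = |μ₁ − μ₀| / σ = |59.3 − 64.2| / 7.0 = 0.7000
For power 0.8 need Φ(δ − z_{0.005}) = 0.8, so δ = z_{0.005} + z_{0.20} = 2.576 + 0.842 = 3.417.
δ = d·√n ⇒ n = (δ/d)² = (3.417 / 0.7000)² = 23.83.
Rounding up, n = 24.

n = 24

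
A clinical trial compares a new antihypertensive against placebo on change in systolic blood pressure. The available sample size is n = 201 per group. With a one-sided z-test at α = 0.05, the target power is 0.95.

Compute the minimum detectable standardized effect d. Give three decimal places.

d ≈ 0.328

Required noncentrality: δ = z_{0.05} + z_{0.05} = 1.645 + 1.645 = 3.290.
δ = d·√(n/2) ⇒ d = δ/√(n/2) = 3.290/√(201/2) = 0.3282.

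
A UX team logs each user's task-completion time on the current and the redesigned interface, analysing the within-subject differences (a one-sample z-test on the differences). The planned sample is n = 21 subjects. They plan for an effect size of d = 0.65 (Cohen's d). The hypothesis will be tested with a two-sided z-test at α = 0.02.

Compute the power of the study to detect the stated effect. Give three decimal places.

Power ≈ 0.743

Noncentrality parameter: δ = d·√n = 0.65 × √21 = 2.9787
Critical value for a two-sided test at α = 0.02: z_{α/2} = 2.326.
Power = Φ(δ − 2.326) + Φ(−δ − 2.326) = Φ(0.652) + Φ(-5.305) = 0.7429 + 0.0000 = 0.7429.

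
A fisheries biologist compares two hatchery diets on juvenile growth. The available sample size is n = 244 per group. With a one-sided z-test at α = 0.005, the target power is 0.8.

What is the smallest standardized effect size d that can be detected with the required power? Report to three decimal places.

d ≈ 0.309

Need Φ(δ − 2.576) = 0.8, so δ = 2.576 + 0.842 = 3.417.
δ = d·√(n/2) ⇒ d = δ/√(n/2) = 3.417/√(244/2) = 0.3094.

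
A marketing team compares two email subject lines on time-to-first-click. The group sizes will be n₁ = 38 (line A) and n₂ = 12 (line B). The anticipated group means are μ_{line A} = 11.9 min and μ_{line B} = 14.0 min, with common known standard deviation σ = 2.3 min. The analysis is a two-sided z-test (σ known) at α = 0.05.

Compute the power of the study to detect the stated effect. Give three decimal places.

Standardized effect: d = |μ_{line A} − μ_{line B}| / σ = |11.9 − 14.0| / 2.3 = 0.9130
Noncentrality parameter: δ = d / √(1/n₁ + 1/n₂) = 0.9130 / √(1/38 + 1/12) = 2.7573
Critical value for a two-sided test at α = 0.05: z_{α/2} = 1.960.
Power = Φ(δ − 1.960) + Φ(−δ − 1.960) = Φ(0.797) + Φ(-4.717) = 0.7874 + 0.0000 = 0.7874.

Power ≈ 0.787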